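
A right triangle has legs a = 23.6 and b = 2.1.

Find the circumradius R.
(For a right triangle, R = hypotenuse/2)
Hypotenuse c = √(a² + b²) = √(556.96 + 4.41) = √561.37 ≈ 23.6932
R = c/2 ≈ 23.6932/2 ≈ 11.8466

R = 11.85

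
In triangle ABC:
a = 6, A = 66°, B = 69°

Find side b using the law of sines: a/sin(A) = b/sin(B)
a/sin(A) = b/sin(B)  ⇒  b = a·sin(B)/sin(A) = 6·sin(69°)/sin(66°)
sin(69°) ≈ 0.93358, sin(66°) ≈ 0.913545
b ≈ 6·0.93358/0.913545 ≈ 5.60148/0.913545 ≈ 6.13159

b = 6.132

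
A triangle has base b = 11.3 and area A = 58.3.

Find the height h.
A = ½·b·h  ⇒  h = 2A/b = 2·58.3/11.3 = 116.6/11.3 ≈ 10.3186

h = 10.32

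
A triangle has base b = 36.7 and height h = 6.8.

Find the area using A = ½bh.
A = ½·b·h = ½·36.7·6.8 = ½·249.56 = 124.78

Area = 124.78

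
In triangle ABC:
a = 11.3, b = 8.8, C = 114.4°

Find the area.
Two sides and the included angle (SAS): A = ½·a·b·sin(C) = ½·11.3·8.8·sin(114.4°)
sin(114.4°) ≈ 0.910684
A ≈ ½·99.44·0.910684 = 49.72·0.910684 ≈ 45.2792

Area = 45.28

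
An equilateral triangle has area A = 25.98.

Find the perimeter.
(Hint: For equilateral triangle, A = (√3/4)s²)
A = (√3/4)s²  ⇒  s² = 4A/√3 = 4·25.98/√3 = 103.92/1.73205 ≈ 59.9982
s ≈ √59.9982 ≈ 7.74585
Perimeter = 3s ≈ 3·7.74585 ≈ 23.2376

Perimeter = 23.24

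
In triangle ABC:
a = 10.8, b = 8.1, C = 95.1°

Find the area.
Two sides and the included angle (SAS): A = ½·a·b·sin(C) = ½·10.8·8.1·sin(95.1°)
sin(95.1°) ≈ 0.996041
A ≈ ½·87.48·0.996041 = 43.74·0.996041 ≈ 43.5668

Area = 43.57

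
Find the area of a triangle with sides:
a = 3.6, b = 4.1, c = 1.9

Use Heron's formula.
s = (3.6 + 4.1 + 1.9)/2 = 9.6/2 = 4.8
s − a = 1.2, s − b = 0.7, s − c = 2.9
s(s−a)(s−b)(s−c) = 4.8·1.2·0.7·2.9 ≈ 11.6928
Area = √11.6928 ≈ 3.41947

Area = 3.419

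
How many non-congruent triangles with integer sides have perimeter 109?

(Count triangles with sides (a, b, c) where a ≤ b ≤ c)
Let a ≤ b ≤ c with a + b + c = 109. The only binding inequality is a + b > c, i.e. 109 − c > c, so c < 109/2; and c ≥ 109/3 since c is the largest side.
So 37 ≤ c ≤ 54. For each c, b runs from ⌈(109 − c)/2⌉ up to c (then a = 109 − b − c satisfies 1 ≤ a ≤ b automatically), giving c − ⌈(109 − c)/2⌉ + 1 choices.
Summing over c: 2 + 3 + 5 + 6 + … + 26 + 27  (18 terms, c = 37, …, 54) = 261
Check (closed form: nearest integer to p²/48 for even p, (p+3)²/48 for odd p): (109+3)²/48 = 112²/48 = 12544/48 ≈ 261.33 → 261

261 triangles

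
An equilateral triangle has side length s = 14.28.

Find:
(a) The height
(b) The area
(a) The height splits the triangle into two 30-60-90 halves: h = s·√3/2 = 14.28·1.73205/2 ≈ 24.7337/2 ≈ 12.3668
(b) Area = (√3/4)·s² = (√3/4)·14.28² = (√3/4)·203.9184 ≈ 0.433013·203.9184 ≈ 88.2993

Height = 12.37, Area = 88.3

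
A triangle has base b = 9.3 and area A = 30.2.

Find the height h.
A = ½·b·h  ⇒  h = 2A/b = 2·30.2/9.3 = 60.4/9.3 ≈ 6.49462

h = 6.495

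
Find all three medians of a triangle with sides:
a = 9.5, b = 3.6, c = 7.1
Median formula: m_a = ½√(2b² + 2c² − a²) (and cyclically). a² = 90.25, b² = 12.96, c² = 50.41.
m_a = ½√(2·12.96 + 2·50.41 − 90.25) = ½√36.49 ≈ ½·6.0407 ≈ 3.02035
m_b = ½√(2·90.25 + 2·50.41 − 12.96) = ½√268.36 ≈ ½·16.3817 ≈ 8.19085
m_c = ½√(2·90.25 + 2·12.96 − 50.41) = ½√156.01 ≈ ½·12.4904 ≈ 6.2452

m_a = 3.02, m_b = 8.191, m_c = 6.245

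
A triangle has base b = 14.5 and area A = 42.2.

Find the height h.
A = ½·b·h  ⇒  h = 2A/b = 2·42.2/14.5 = 84.4/14.5 ≈ 5.82069

h = 5.821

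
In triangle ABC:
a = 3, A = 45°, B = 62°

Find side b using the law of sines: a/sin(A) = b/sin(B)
a/sin(A) = b/sin(B)  ⇒  b = a·sin(B)/sin(A) = 3·sin(62°)/sin(45°)
sin(62°) ≈ 0.882948, sin(45°) ≈ 0.707107
b ≈ 3·0.882948/0.707107 ≈ 2.64884/0.707107 ≈ 3.74603

b = 3.746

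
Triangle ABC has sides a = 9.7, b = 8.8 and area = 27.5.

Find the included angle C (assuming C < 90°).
Area = ½·a·b·sin(C)  ⇒  sin(C) = 2·Area/(a·b) = 2·27.5/(9.7·8.8) = 55/85.36 ≈ 0.64433
C = arcsin(0.64433) ≈ 40.1155° (taking the acute solution since C < 90°)

C = 40.12°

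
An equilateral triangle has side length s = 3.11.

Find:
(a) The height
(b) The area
(a) The height splits the triangle into two 30-60-90 halves: h = s·√3/2 = 3.11·1.73205/2 ≈ 5.38668/2 ≈ 2.69334
(b) Area = (√3/4)·s² = (√3/4)·3.11² = (√3/4)·9.6721 ≈ 0.433013·9.6721 ≈ 4.18814

Height = 2.693, Area = 4.188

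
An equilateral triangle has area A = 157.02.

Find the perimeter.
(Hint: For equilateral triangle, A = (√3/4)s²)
A = (√3/4)s²  ⇒  s² = 4A/√3 = 4·157.02/√3 = 628.08/1.73205 ≈ 362.622
s ≈ √362.622 ≈ 19.0426
Perimeter = 3s ≈ 3·19.0426 ≈ 57.1279

Perimeter = 57.13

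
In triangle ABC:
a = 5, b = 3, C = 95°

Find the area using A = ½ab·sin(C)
A = ½·a·b·sin(C) = ½·5·3·sin(95°)
sin(95°) ≈ 0.996195
A ≈ ½·15·0.996195 = 7.5·0.996195 ≈ 7.47146

Area = 7.471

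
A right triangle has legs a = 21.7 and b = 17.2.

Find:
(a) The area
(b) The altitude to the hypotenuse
(a) The legs are perpendicular, so Area = ½·a·b = ½·21.7·17.2 = ½·373.24 = 186.62
(b) Hypotenuse c = √(a² + b²) = √(470.89 + 295.84) = √766.73 ≈ 27.6899
    Area = ½·c·h_c  ⇒  h_c = 2·Area/c = 373.24/27.6899 ≈ 13.4793

Area = 186.62, h_c = 13.48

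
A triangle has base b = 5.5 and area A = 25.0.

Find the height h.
A = ½·b·h  ⇒  h = 2A/b = 2·25.0/5.5 = 50/5.5 ≈ 9.09091

h = 9.091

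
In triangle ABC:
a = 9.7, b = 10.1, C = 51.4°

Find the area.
Two sides and the included angle (SAS): A = ½·a·b·sin(C) = ½·9.7·10.1·sin(51.4°)
sin(51.4°) ≈ 0.78152
A ≈ ½·97.97·0.78152 = 48.985·0.78152 ≈ 38.2828

Area = 38.28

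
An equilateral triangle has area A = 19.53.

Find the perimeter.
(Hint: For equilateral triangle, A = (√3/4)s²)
A = (√3/4)s²  ⇒  s² = 4A/√3 = 4·19.53/√3 = 78.12/1.73205 ≈ 45.1026
s ≈ √45.1026 ≈ 6.71585
Perimeter = 3s ≈ 3·6.71585 ≈ 20.1475

Perimeter = 20.15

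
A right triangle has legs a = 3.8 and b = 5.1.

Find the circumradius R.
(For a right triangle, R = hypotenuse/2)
Hypotenuse c = √(a² + b²) = √(14.44 + 26.01) = √40.45 ≈ 6.36003
R = c/2 ≈ 6.36003/2 ≈ 3.18002

R = 3.18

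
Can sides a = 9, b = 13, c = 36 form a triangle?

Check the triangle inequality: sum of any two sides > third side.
a + b vs c: 9 + 13 = 22 ≤ 36  ✗
a + c vs b: 9 + 36 = 45 > 13  ✓
b + c vs a: 13 + 36 = 49 > 9  ✓

No: 9 + 13 = 22 is not > 36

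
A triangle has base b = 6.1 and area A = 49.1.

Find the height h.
A = ½·b·h  ⇒  h = 2A/b = 2·49.1/6.1 = 98.2/6.1 ≈ 16.0984

h = 16.1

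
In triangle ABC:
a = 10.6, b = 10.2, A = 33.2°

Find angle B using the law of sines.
a/sin(A) = b/sin(B)  ⇒  sin(B) = b·sin(A)/a = 10.2·sin(33.2°)/10.6
sin(33.2°) ≈ 0.547563
sin(B) ≈ 10.2·0.547563/10.6 ≈ 5.58514/10.6 ≈ 0.5269
B = arcsin(0.5269) ≈ 31.7963°
(Since b ≤ a we need B ≤ A, so the obtuse alternative 180° − 31.7963° ≈ 148.204° is rejected.)

B = 31.8°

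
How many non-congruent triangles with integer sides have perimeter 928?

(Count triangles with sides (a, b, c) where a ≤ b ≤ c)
Let a ≤ b ≤ c with a + b + c = 928. The only binding inequality is a + b > c, i.e. 928 − c > c, so c < 928/2; and c ≥ 928/3 since c is the largest side.
So 310 ≤ c ≤ 463. For each c, b runs from ⌈(928 − c)/2⌉ up to c (then a = 928 − b − c satisfies 1 ≤ a ≤ b automatically), giving c − ⌈(928 − c)/2⌉ + 1 choices.
Summing over c: 2 + 3 + 5 + 6 + … + 230 + 231  (154 terms, c = 310, …, 463) = 17941
Check (closed form: nearest integer to p²/48 for even p, (p+3)²/48 for odd p): 928²/48 = 861184/48 ≈ 17941.33 → 17941

17941 triangles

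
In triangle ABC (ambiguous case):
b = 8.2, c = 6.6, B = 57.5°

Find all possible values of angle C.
b/sin(B) = c/sin(C)  ⇒  sin(C) = c·sin(B)/b = 6.6·sin(57.5°)/8.2
sin(57.5°) ≈ 0.843391
sin(C) ≈ 6.6·0.843391/8.2 ≈ 5.56638/8.2 ≈ 0.678827
Candidate 1: C₁ = arcsin(0.678827) ≈ 42.7521°  →  A = 180° − 57.5° − 42.7521° ≈ 79.7479° > 0, valid
Candidate 2: C₂ = 180° − C₁ ≈ 137.248°  →  A = 180° − 57.5° − 137.248° ≈ -14.7479° ≤ 0, not a valid triangle

C = 42.75° (one solution)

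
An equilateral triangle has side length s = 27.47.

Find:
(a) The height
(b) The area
(a) The height splits the triangle into two 30-60-90 halves: h = s·√3/2 = 27.47·1.73205/2 ≈ 47.5794/2 ≈ 23.7897
(b) Area = (√3/4)·s² = (√3/4)·27.47² = (√3/4)·754.6009 ≈ 0.433013·754.6009 ≈ 326.752

Height = 23.79, Area = 326.8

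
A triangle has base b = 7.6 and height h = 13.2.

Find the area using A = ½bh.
A = ½·b·h = ½·7.6·13.2 = ½·100.32 = 50.16

Area = 50.16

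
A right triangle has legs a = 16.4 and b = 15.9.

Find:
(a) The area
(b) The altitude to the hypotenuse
(a) The legs are perpendicular, so Area = ½·a·b = ½·16.4·15.9 = ½·260.76 = 130.38
(b) Hypotenuse c = √(a² + b²) = √(268.96 + 252.81) = √521.77 ≈ 22.8423
    Area = ½·c·h_c  ⇒  h_c = 2·Area/c = 260.76/22.8423 ≈ 11.4157

Area = 130.38, h_c = 11.42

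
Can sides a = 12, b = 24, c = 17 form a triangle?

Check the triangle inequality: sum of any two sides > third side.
a + b vs c: 12 + 24 = 36 > 17  ✓
a + c vs b: 12 + 17 = 29 > 24  ✓
b + c vs a: 24 + 17 = 41 > 12  ✓

Yes, triangle inequality satisfied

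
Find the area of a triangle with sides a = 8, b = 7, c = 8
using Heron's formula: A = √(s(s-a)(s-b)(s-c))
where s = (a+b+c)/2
s = (8 + 7 + 8)/2 = 23/2 = 11.5
s − a = 3.5, s − b = 4.5, s − c = 3.5
s(s−a)(s−b)(s−c) = 11.5·3.5·4.5·3.5 = 633.9375
Area = √633.9375 ≈ 25.1781

s = 11.5, Area = 25.18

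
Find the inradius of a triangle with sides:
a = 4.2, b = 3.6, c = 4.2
r = Area/s where s is the semi-perimeter.
s = (4.2 + 3.6 + 4.2)/2 = 12/2 = 6
Area = √(s(s−a)(s−b)(s−c)) = √(6·1.8·2.4·1.8) ≈ √46.656 ≈ 6.83052
r ≈ 6.83052/6 ≈ 1.13842

r = 1.138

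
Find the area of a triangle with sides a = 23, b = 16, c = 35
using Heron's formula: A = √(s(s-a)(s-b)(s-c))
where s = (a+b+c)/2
s = (23 + 16 + 35)/2 = 74/2 = 37
s − a = 14, s − b = 21, s − c = 2
s(s−a)(s−b)(s−c) = 37·14·21·2 = 21756
Area = √21756 ≈ 147.499

s = 37.0, Area = 147.5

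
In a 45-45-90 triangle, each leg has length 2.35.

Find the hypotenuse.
In a 45-45-90 triangle the sides are in ratio 1 : 1 : √2, so hypotenuse = leg·√2.
Hypotenuse = 2.35·√2 ≈ 2.35·1.41421 ≈ 3.3234

Hypotenuse = 2.35√2 = 3.323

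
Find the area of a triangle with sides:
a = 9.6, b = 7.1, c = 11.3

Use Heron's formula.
s = (9.6 + 7.1 + 11.3)/2 = 28/2 = 14
s − a = 4.4, s − b = 6.9, s − c = 2.7
s(s−a)(s−b)(s−c) = 14·4.4·6.9·2.7 ≈ 1147.61
Area = √1147.61 ≈ 33.8764

Area = 33.88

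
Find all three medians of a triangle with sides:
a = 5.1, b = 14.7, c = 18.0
Median formula: m_a = ½√(2b² + 2c² − a²) (and cyclically). a² = 26.01, b² = 216.09, c² = 324.
m_a = ½√(2·216.09 + 2·324 − 26.01) = ½√1054.17 ≈ ½·32.468 ≈ 16.234
m_b = ½√(2·26.01 + 2·324 − 216.09) = ½√483.93 ≈ ½·21.9984 ≈ 10.9992
m_c = ½√(2·26.01 + 2·216.09 − 324) = ½√160.2 ≈ ½·12.657 ≈ 6.32851

m_a = 16.23, m_b = 11, m_c = 6.329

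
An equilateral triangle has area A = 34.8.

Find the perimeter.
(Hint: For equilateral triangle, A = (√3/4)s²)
A = (√3/4)s²  ⇒  s² = 4A/√3 = 4·34.8/√3 = 139.2/1.73205 ≈ 80.3672
s ≈ √80.3672 ≈ 8.96477
Perimeter = 3s ≈ 3·8.96477 ≈ 26.8943

Perimeter = 26.89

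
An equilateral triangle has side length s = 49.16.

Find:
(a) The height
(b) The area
(a) The height splits the triangle into two 30-60-90 halves: h = s·√3/2 = 49.16·1.73205/2 ≈ 85.1476/2 ≈ 42.5738
(b) Area = (√3/4)·s² = (√3/4)·49.16² = (√3/4)·2416.7056 ≈ 0.433013·2416.7056 ≈ 1046.46

Height = 42.57, Area = 1046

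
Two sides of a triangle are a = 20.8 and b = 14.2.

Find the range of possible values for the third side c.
Triangle inequality: |a − b| < c < a + b
|a − b| = |20.8 − 14.2| = 6.6
a + b = 20.8 + 14.2 = 35

6.6 < c < 35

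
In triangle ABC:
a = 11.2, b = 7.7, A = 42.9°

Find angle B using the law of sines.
a/sin(A) = b/sin(B)  ⇒  sin(B) = b·sin(A)/a = 7.7·sin(42.9°)/11.2
sin(42.9°) ≈ 0.680721
sin(B) ≈ 7.7·0.680721/11.2 ≈ 5.24155/11.2 ≈ 0.467996
B = arcsin(0.467996) ≈ 27.9043°
(Since b ≤ a we need B ≤ A, so the obtuse alternative 180° − 27.9043° ≈ 152.096° is rejected.)

B = 27.9°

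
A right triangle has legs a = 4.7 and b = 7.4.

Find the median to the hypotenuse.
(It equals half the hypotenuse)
Hypotenuse c = √(a² + b²) = √(22.09 + 54.76) = √76.85 ≈ 8.76641
Median to hypotenuse = c/2 ≈ 8.76641/2 ≈ 4.38321

Median = 4.383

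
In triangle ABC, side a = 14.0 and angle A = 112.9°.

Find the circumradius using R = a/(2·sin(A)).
R = a/(2·sin(A)) = 14.0/(2·sin(112.9°))
sin(112.9°) ≈ 0.921185
R ≈ 14.0/(2·0.921185) = 14.0/1.84237 ≈ 7.5989

R = 7.599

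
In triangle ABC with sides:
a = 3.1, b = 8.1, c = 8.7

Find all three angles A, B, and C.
Law of cosines for each angle (a² = 9.61, b² = 65.61, c² = 75.69):
cos(A) = (b² + c² − a²)/(2bc) = (65.61 + 75.69 − 9.61)/(2·8.1·8.7) = 131.69/140.94 ≈ 0.934369  ⇒  A ≈ 20.8735°
cos(B) = (a² + c² − b²)/(2ac) = (9.61 + 75.69 − 65.61)/(2·3.1·8.7) = 19.69/53.94 ≈ 0.365035  ⇒  B ≈ 68.5902°
cos(C) = (a² + b² − c²)/(2ab) = (9.61 + 65.61 − 75.69)/(2·3.1·8.1) = -0.47/50.22 ≈ -0.00935882  ⇒  C ≈ 90.5362°
Check: A + B + C ≈ 180°

A = 20.87°, B = 68.59°, C = 90.54°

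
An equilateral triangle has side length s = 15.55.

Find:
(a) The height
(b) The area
(a) The height splits the triangle into two 30-60-90 halves: h = s·√3/2 = 15.55·1.73205/2 ≈ 26.9334/2 ≈ 13.4667
(b) Area = (√3/4)·s² = (√3/4)·15.55² = (√3/4)·241.8025 ≈ 0.433013·241.8025 ≈ 104.704

Height = 13.47, Area = 104.7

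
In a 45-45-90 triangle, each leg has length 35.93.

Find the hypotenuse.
In a 45-45-90 triangle the sides are in ratio 1 : 1 : √2, so hypotenuse = leg·√2.
Hypotenuse = 35.93·√2 ≈ 35.93·1.41421 ≈ 50.8127

Hypotenuse = 35.93√2 = 50.81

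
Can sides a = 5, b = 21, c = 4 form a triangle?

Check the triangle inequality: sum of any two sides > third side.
a + b vs c: 5 + 21 = 26 > 4  ✓
a + c vs b: 5 + 4 = 9 ≤ 21  ✗
b + c vs a: 21 + 4 = 25 > 5  ✓

No: 5 + 4 = 9 is not > 21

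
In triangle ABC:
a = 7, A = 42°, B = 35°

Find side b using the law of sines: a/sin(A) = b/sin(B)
a/sin(A) = b/sin(B)  ⇒  b = a·sin(B)/sin(A) = 7·sin(35°)/sin(42°)
sin(35°) ≈ 0.573576, sin(42°) ≈ 0.669131
b ≈ 7·0.573576/0.669131 ≈ 4.01504/0.669131 ≈ 6.00038

b = 6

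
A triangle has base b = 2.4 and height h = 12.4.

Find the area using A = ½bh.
A = ½·b·h = ½·2.4·12.4 = ½·29.76 = 14.88

Area = 14.88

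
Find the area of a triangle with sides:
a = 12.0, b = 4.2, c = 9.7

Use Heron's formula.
s = (12.0 + 4.2 + 9.7)/2 = 25.9/2 = 12.95
s − a = 0.95, s − b = 8.75, s − c = 3.25
s(s−a)(s−b)(s−c) = 12.95·0.95·8.75·3.25 ≈ 349.852
Area = √349.852 ≈ 18.7043

Area = 18.7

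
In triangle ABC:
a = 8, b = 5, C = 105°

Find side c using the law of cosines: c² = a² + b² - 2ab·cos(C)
c² = 8² + 5² − 2·8·5·cos(105°)
cos(105°) ≈ -0.258819
c² ≈ 64 + 25 − 80·(-0.258819) ≈ 89 + 20.7055 ≈ 109.706
c ≈ √109.706 ≈ 10.474

c = 10.47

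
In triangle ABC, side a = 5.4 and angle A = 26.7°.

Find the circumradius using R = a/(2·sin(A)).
R = a/(2·sin(A)) = 5.4/(2·sin(26.7°))
sin(26.7°) ≈ 0.449319
R ≈ 5.4/(2·0.449319) = 5.4/0.898638 ≈ 6.00909

R = 6.009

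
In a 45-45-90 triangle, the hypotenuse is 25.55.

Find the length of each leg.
In a 45-45-90 triangle hypotenuse = leg·√2, so leg = hypotenuse/√2.
Leg = 25.55/√2 ≈ 25.55/1.41421 ≈ 18.0666

Each leg = 18.07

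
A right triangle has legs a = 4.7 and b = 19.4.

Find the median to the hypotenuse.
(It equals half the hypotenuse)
Hypotenuse c = √(a² + b²) = √(22.09 + 376.36) = √398.45 ≈ 19.9612
Median to hypotenuse = c/2 ≈ 19.9612/2 ≈ 9.98061

Median = 9.981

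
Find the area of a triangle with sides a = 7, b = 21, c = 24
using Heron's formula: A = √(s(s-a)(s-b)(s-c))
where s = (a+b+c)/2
s = (7 + 21 + 24)/2 = 52/2 = 26
s − a = 19, s − b = 5, s − c = 2
s(s−a)(s−b)(s−c) = 26·19·5·2 = 4940
Area = √4940 ≈ 70.2851

s = 26.0, Area = 70.29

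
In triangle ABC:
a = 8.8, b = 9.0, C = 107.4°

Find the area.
Two sides and the included angle (SAS): A = ½·a·b·sin(C) = ½·8.8·9.0·sin(107.4°)
sin(107.4°) ≈ 0.95424
A ≈ ½·79.2·0.95424 = 39.6·0.95424 ≈ 37.7879

Area = 37.79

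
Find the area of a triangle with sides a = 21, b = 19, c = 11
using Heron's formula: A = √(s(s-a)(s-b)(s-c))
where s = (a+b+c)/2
s = (21 + 19 + 11)/2 = 51/2 = 25.5
s − a = 4.5, s − b = 6.5, s − c = 14.5
s(s−a)(s−b)(s−c) = 25.5·4.5·6.5·14.5 = 10815.1875
Area = √10815.1875 ≈ 103.996

s = 25.5, Area = 104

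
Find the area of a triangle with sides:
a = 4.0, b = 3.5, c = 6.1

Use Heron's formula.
s = (4.0 + 3.5 + 6.1)/2 = 13.6/2 = 6.8
s − a = 2.8, s − b = 3.3, s − c = 0.7
s(s−a)(s−b)(s−c) = 6.8·2.8·3.3·0.7 ≈ 43.9824
Area = √43.9824 ≈ 6.63192

Area = 6.632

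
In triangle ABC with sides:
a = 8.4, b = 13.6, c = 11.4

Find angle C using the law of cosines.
c² = a² + b² − 2ab·cos(C)  ⇒  cos(C) = (a² + b² − c²)/(2ab)
cos(C) = (8.4² + 13.6² − 11.4²)/(2·8.4·13.6) = (70.56 + 184.96 − 129.96)/228.48 = 125.56/228.48 ≈ 0.549545
C = arccos(0.549545) ≈ 56.6642°

C = 56.66°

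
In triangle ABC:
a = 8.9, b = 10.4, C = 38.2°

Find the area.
Two sides and the included angle (SAS): A = ½·a·b·sin(C) = ½·8.9·10.4·sin(38.2°)
sin(38.2°) ≈ 0.618408
A ≈ ½·92.56·0.618408 = 46.28·0.618408 ≈ 28.6199

Area = 28.62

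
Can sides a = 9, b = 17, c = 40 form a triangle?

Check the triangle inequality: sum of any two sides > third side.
a + b vs c: 9 + 17 = 26 ≤ 40  ✗
a + c vs b: 9 + 40 = 49 > 17  ✓
b + c vs a: 17 + 40 = 57 > 9  ✓

No: 9 + 17 = 26 is not > 40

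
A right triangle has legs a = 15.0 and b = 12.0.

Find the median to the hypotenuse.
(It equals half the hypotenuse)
Hypotenuse c = √(a² + b²) = √(225 + 144) = √369 ≈ 19.2094
Median to hypotenuse = c/2 ≈ 19.2094/2 ≈ 9.60469

Median = 9.605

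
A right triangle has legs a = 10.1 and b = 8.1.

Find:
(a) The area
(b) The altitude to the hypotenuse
(a) The legs are perpendicular, so Area = ½·a·b = ½·10.1·8.1 = ½·81.81 = 40.905
(b) Hypotenuse c = √(a² + b²) = √(102.01 + 65.61) = √167.62 ≈ 12.9468
    Area = ½·c·h_c  ⇒  h_c = 2·Area/c = 81.81/12.9468 ≈ 6.31893

Area = 40.905, h_c = 6.319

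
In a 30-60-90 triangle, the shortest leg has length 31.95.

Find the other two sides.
In a 30-60-90 triangle the sides are in ratio 1 : √3 : 2 (short leg : long leg : hypotenuse).
Long leg = 31.95·√3 ≈ 31.95·1.73205 ≈ 55.339
Hypotenuse = 2·31.95 = 63.9

Long leg = 31.95√3 = 55.34, Hypotenuse = 63.9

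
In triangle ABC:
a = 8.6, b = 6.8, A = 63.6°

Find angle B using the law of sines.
a/sin(A) = b/sin(B)  ⇒  sin(B) = b·sin(A)/a = 6.8·sin(63.6°)/8.6
sin(63.6°) ≈ 0.895712
sin(B) ≈ 6.8·0.895712/8.6 ≈ 6.09084/8.6 ≈ 0.708237
B = arcsin(0.708237) ≈ 45.0917°
(Since b ≤ a we need B ≤ A, so the obtuse alternative 180° − 45.0917° ≈ 134.908° is rejected.)

B = 45.09°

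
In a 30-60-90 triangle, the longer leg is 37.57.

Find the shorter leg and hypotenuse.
In a 30-60-90 triangle the sides are in ratio 1 : √3 : 2, so short leg = long leg/√3 and hypotenuse = 2·(short leg).
Short leg = 37.57/√3 ≈ 37.57/1.73205 ≈ 21.691
Hypotenuse = 2·21.691 ≈ 43.3821

Short leg = 21.69, Hypotenuse = 43.38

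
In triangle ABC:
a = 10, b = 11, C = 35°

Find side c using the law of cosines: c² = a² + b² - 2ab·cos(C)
c² = 10² + 11² − 2·10·11·cos(35°)
cos(35°) ≈ 0.819152
c² ≈ 100 + 121 − 220·(0.819152) ≈ 221 − 180.213 ≈ 40.7866
c ≈ √40.7866 ≈ 6.38643

c = 6.386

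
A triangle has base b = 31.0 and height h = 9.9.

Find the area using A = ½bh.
A = ½·b·h = ½·31.0·9.9 = ½·306.9 = 153.45

Area = 153.45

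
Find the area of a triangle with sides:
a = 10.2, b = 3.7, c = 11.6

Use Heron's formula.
s = (10.2 + 3.7 + 11.6)/2 = 25.5/2 = 12.75
s − a = 2.55, s − b = 9.05, s − c = 1.15
s(s−a)(s−b)(s−c) = 12.75·2.55·9.05·1.15 ≈ 338.374
Area = √338.374 ≈ 18.3949

Area = 18.39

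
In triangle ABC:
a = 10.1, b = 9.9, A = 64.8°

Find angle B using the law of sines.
a/sin(A) = b/sin(B)  ⇒  sin(B) = b·sin(A)/a = 9.9·sin(64.8°)/10.1
sin(64.8°) ≈ 0.904827
sin(B) ≈ 9.9·0.904827/10.1 ≈ 8.95779/10.1 ≈ 0.88691
B = arcsin(0.88691) ≈ 62.4875°
(Since b ≤ a we need B ≤ A, so the obtuse alternative 180° − 62.4875° ≈ 117.513° is rejected.)

B = 62.49°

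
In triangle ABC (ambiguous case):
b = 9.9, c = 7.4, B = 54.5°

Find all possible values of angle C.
b/sin(B) = c/sin(C)  ⇒  sin(C) = c·sin(B)/b = 7.4·sin(54.5°)/9.9
sin(54.5°) ≈ 0.814116
sin(C) ≈ 7.4·0.814116/9.9 ≈ 6.02445/9.9 ≈ 0.608531
Candidate 1: C₁ = arcsin(0.608531) ≈ 37.4833°  →  A = 180° − 54.5° − 37.4833° ≈ 88.0167° > 0, valid
Candidate 2: C₂ = 180° − C₁ ≈ 142.517°  →  A = 180° − 54.5° − 142.517° ≈ -17.0167° ≤ 0, not a valid triangle

C = 37.48° (one solution)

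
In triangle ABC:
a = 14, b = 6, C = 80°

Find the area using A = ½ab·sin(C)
A = ½·a·b·sin(C) = ½·14·6·sin(80°)
sin(80°) ≈ 0.984808
A ≈ ½·84·0.984808 = 42·0.984808 ≈ 41.3619

Area = 41.36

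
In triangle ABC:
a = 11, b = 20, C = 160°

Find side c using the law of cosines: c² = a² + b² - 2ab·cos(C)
c² = 11² + 20² − 2·11·20·cos(160°)
cos(160°) ≈ -0.939693
c² ≈ 121 + 400 − 440·(-0.939693) ≈ 521 + 413.465 ≈ 934.465
c ≈ √934.465 ≈ 30.569

c = 30.57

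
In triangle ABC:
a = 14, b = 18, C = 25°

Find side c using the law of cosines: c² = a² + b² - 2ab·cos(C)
c² = 14² + 18² − 2·14·18·cos(25°)
cos(25°) ≈ 0.906308
c² ≈ 196 + 324 − 504·(0.906308) ≈ 520 − 456.779 ≈ 63.2209
c ≈ √63.2209 ≈ 7.95116

c = 7.951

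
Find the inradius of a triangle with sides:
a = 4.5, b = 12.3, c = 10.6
r = Area/s where s is the semi-perimeter.
s = (4.5 + 12.3 + 10.6)/2 = 27.4/2 = 13.7
Area = √(s(s−a)(s−b)(s−c)) = √(13.7·9.2·1.4·3.1) ≈ √547.014 ≈ 23.3883
r ≈ 23.3883/13.7 ≈ 1.70718

r = 1.707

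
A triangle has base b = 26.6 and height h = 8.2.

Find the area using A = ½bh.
A = ½·b·h = ½·26.6·8.2 = ½·218.12 = 109.06

Area = 109.06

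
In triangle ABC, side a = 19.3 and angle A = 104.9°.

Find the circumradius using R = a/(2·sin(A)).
R = a/(2·sin(A)) = 19.3/(2·sin(104.9°))
sin(104.9°) ≈ 0.966376
R ≈ 19.3/(2·0.966376) = 19.3/1.93275 ≈ 9.98576

R = 9.986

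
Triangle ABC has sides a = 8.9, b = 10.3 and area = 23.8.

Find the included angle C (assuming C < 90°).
Area = ½·a·b·sin(C)  ⇒  sin(C) = 2·Area/(a·b) = 2·23.8/(8.9·10.3) = 47.6/91.67 ≈ 0.519254
C = arcsin(0.519254) ≈ 31.2822° (taking the acute solution since C < 90°)

C = 31.28°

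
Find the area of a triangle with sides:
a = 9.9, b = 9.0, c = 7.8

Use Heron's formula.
s = (9.9 + 9.0 + 7.8)/2 = 26.7/2 = 13.35
s − a = 3.45, s − b = 4.35, s − c = 5.55
s(s−a)(s−b)(s−c) = 13.35·3.45·4.35·5.55 ≈ 1111.94
Area = √1111.94 ≈ 33.3458

Area = 33.35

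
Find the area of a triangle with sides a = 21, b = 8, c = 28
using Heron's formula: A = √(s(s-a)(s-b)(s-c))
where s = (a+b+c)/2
s = (21 + 8 + 28)/2 = 57/2 = 28.5
s − a = 7.5, s − b = 20.5, s − c = 0.5
s(s−a)(s−b)(s−c) = 28.5·7.5·20.5·0.5 = 2190.9375
Area = √2190.9375 ≈ 46.8075

s = 28.5, Area = 46.81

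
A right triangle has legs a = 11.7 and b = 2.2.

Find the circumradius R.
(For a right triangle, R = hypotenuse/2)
Hypotenuse c = √(a² + b²) = √(136.89 + 4.84) = √141.73 ≈ 11.905
R = c/2 ≈ 11.905/2 ≈ 5.95252

R = 5.953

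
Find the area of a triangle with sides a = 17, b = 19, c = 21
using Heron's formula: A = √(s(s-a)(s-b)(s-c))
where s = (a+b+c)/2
s = (17 + 19 + 21)/2 = 57/2 = 28.5
s − a = 11.5, s − b = 9.5, s − c = 7.5
s(s−a)(s−b)(s−c) = 28.5·11.5·9.5·7.5 = 23352.1875
Area = √23352.1875 ≈ 152.814

s = 28.5, Area = 152.8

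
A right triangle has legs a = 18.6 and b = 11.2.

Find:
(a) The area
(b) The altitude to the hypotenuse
(a) The legs are perpendicular, so Area = ½·a·b = ½·18.6·11.2 = ½·208.32 = 104.16
(b) Hypotenuse c = √(a² + b²) = √(345.96 + 125.44) = √471.4 ≈ 21.7117
    Area = ½·c·h_c  ⇒  h_c = 2·Area/c = 208.32/21.7117 ≈ 9.59481

Area = 104.16, h_c = 9.595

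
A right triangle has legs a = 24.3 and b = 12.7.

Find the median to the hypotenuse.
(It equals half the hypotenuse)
Hypotenuse c = √(a² + b²) = √(590.49 + 161.29) = √751.78 ≈ 27.4186
Median to hypotenuse = c/2 ≈ 27.4186/2 ≈ 13.7093

Median = 13.71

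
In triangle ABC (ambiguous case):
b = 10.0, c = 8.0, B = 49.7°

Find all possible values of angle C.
b/sin(B) = c/sin(C)  ⇒  sin(C) = c·sin(B)/b = 8.0·sin(49.7°)/10.0
sin(49.7°) ≈ 0.762668
sin(C) ≈ 8.0·0.762668/10.0 ≈ 6.10135/10.0 ≈ 0.610135
Candidate 1: C₁ = arcsin(0.610135) ≈ 37.5992°  →  A = 180° − 49.7° − 37.5992° ≈ 92.7008° > 0, valid
Candidate 2: C₂ = 180° − C₁ ≈ 142.401°  →  A = 180° − 49.7° − 142.401° ≈ -12.1008° ≤ 0, not a valid triangle

C = 37.6° (one solution)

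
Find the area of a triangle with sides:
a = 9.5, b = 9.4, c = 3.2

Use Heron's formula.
s = (9.5 + 9.4 + 3.2)/2 = 22.1/2 = 11.05
s − a = 1.55, s − b = 1.65, s − c = 7.85
s(s−a)(s−b)(s−c) = 11.05·1.55·1.65·7.85 ≈ 221.844
Area = √221.844 ≈ 14.8944

Area = 14.89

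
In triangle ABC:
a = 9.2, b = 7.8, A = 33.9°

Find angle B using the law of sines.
a/sin(A) = b/sin(B)  ⇒  sin(B) = b·sin(A)/a = 7.8·sin(33.9°)/9.2
sin(33.9°) ≈ 0.557745
sin(B) ≈ 7.8·0.557745/9.2 ≈ 4.35041/9.2 ≈ 0.472871
B = arcsin(0.472871) ≈ 28.2208°
(Since b ≤ a we need B ≤ A, so the obtuse alternative 180° − 28.2208° ≈ 151.779° is rejected.)

B = 28.22°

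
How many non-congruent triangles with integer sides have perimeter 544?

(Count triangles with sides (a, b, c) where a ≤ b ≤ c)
Let a ≤ b ≤ c with a + b + c = 544. The only binding inequality is a + b > c, i.e. 544 − c > c, so c < 544/2; and c ≥ 544/3 since c is the largest side.
So 182 ≤ c ≤ 271. For each c, b runs from ⌈(544 − c)/2⌉ up to c (then a = 544 − b − c satisfies 1 ≤ a ≤ b automatically), giving c − ⌈(544 − c)/2⌉ + 1 choices.
Summing over c: 2 + 3 + 5 + 6 + … + 134 + 135  (90 terms, c = 182, …, 271) = 6165
Check (closed form: nearest integer to p²/48 for even p, (p+3)²/48 for odd p): 544²/48 = 295936/48 ≈ 6165.33 → 6165

6165 triangles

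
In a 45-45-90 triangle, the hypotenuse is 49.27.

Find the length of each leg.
In a 45-45-90 triangle hypotenuse = leg·√2, so leg = hypotenuse/√2.
Leg = 49.27/√2 ≈ 49.27/1.41421 ≈ 34.8392

Each leg = 34.84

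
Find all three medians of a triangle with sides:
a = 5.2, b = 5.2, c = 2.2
Median formula: m_a = ½√(2b² + 2c² − a²) (and cyclically). a² = 27.04, b² = 27.04, c² = 4.84.
m_a = ½√(2·27.04 + 2·4.84 − 27.04) = ½√36.72 ≈ ½·6.0597 ≈ 3.02985
m_b = ½√(2·27.04 + 2·4.84 − 27.04) = ½√36.72 ≈ ½·6.0597 ≈ 3.02985
m_c = ½√(2·27.04 + 2·27.04 − 4.84) = ½√103.32 ≈ ½·10.1646 ≈ 5.08232

m_a = 3.03, m_b = 3.03, m_c = 5.082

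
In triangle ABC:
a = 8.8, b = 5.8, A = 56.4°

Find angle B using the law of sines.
a/sin(A) = b/sin(B)  ⇒  sin(B) = b·sin(A)/a = 5.8·sin(56.4°)/8.8
sin(56.4°) ≈ 0.832921
sin(B) ≈ 5.8·0.832921/8.8 ≈ 4.83094/8.8 ≈ 0.548971
B = arcsin(0.548971) ≈ 33.2964°
(Since b ≤ a we need B ≤ A, so the obtuse alternative 180° − 33.2964° ≈ 146.704° is rejected.)

B = 33.3°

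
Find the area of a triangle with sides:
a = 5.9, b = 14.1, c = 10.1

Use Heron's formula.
s = (5.9 + 14.1 + 10.1)/2 = 30.1/2 = 15.05
s − a = 9.15, s − b = 0.95, s − c = 4.95
s(s−a)(s−b)(s−c) = 15.05·9.15·0.95·4.95 ≈ 647.57
Area = √647.57 ≈ 25.4474

Area = 25.45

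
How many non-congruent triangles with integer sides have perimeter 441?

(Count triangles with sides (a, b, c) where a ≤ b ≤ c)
Let a ≤ b ≤ c with a + b + c = 441. The only binding inequality is a + b > c, i.e. 441 − c > c, so c < 441/2; and c ≥ 441/3 since c is the largest side.
So 147 ≤ c ≤ 220. For each c, b runs from ⌈(441 − c)/2⌉ up to c (then a = 441 − b − c satisfies 1 ≤ a ≤ b automatically), giving c − ⌈(441 − c)/2⌉ + 1 choices.
Summing over c: 1 + 2 + 4 + 5 + … + 109 + 110  (74 terms, c = 147, …, 220) = 4107
Check (closed form: nearest integer to p²/48 for even p, (p+3)²/48 for odd p): (441+3)²/48 = 444²/48 = 197136/48 ≈ 4107.00 → 4107

4107 triangles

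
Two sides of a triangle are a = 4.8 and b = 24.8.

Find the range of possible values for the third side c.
Triangle inequality: |a − b| < c < a + b
|a − b| = |4.8 − 24.8| = 20
a + b = 4.8 + 24.8 = 29.6

20 < c < 29.6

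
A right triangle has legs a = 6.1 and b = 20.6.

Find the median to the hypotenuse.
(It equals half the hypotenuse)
Hypotenuse c = √(a² + b²) = √(37.21 + 424.36) = √461.57 ≈ 21.4842
Median to hypotenuse = c/2 ≈ 21.4842/2 ≈ 10.7421

Median = 10.74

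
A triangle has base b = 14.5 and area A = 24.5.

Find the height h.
A = ½·b·h  ⇒  h = 2A/b = 2·24.5/14.5 = 49/14.5 ≈ 3.37931

h = 3.379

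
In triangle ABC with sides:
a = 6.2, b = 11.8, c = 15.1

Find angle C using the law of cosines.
c² = a² + b² − 2ab·cos(C)  ⇒  cos(C) = (a² + b² − c²)/(2ab)
cos(C) = (6.2² + 11.8² − 15.1²)/(2·6.2·11.8) = (38.44 + 139.24 − 228.01)/146.32 = -50.33/146.32 ≈ -0.343972
C = arccos(-0.343972) ≈ 110.119°

C = 110.1°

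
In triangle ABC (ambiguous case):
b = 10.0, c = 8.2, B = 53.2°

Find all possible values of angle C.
b/sin(B) = c/sin(C)  ⇒  sin(C) = c·sin(B)/b = 8.2·sin(53.2°)/10.0
sin(53.2°) ≈ 0.800731
sin(C) ≈ 8.2·0.800731/10.0 ≈ 6.566/10.0 ≈ 0.6566
Candidate 1: C₁ = arcsin(0.6566) ≈ 41.0411°  →  A = 180° − 53.2° − 41.0411° ≈ 85.7589° > 0, valid
Candidate 2: C₂ = 180° − C₁ ≈ 138.959°  →  A = 180° − 53.2° − 138.959° ≈ -12.1589° ≤ 0, not a valid triangle

C = 41.04° (one solution)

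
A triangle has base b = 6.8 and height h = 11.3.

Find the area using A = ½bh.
A = ½·b·h = ½·6.8·11.3 = ½·76.84 = 38.42

Area = 38.42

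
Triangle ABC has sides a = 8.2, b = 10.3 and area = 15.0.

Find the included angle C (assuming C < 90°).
Area = ½·a·b·sin(C)  ⇒  sin(C) = 2·Area/(a·b) = 2·15.0/(8.2·10.3) = 30/84.46 ≈ 0.355198
C = arcsin(0.355198) ≈ 20.8056° (taking the acute solution since C < 90°)

C = 20.81°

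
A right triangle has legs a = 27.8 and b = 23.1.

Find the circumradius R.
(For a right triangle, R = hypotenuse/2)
Hypotenuse c = √(a² + b²) = √(772.84 + 533.61) = √1306.45 ≈ 36.1448
R = c/2 ≈ 36.1448/2 ≈ 18.0724

R = 18.07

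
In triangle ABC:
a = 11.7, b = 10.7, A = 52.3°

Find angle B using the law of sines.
a/sin(A) = b/sin(B)  ⇒  sin(B) = b·sin(A)/a = 10.7·sin(52.3°)/11.7
sin(52.3°) ≈ 0.791224
sin(B) ≈ 10.7·0.791224/11.7 ≈ 8.46609/11.7 ≈ 0.723598
B = arcsin(0.723598) ≈ 46.3523°
(Since b ≤ a we need B ≤ A, so the obtuse alternative 180° − 46.3523° ≈ 133.648° is rejected.)

B = 46.35°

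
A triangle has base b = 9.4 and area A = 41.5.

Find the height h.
A = ½·b·h  ⇒  h = 2A/b = 2·41.5/9.4 = 83/9.4 ≈ 8.82979

h = 8.83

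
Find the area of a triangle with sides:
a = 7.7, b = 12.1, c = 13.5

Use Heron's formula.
s = (7.7 + 12.1 + 13.5)/2 = 33.3/2 = 16.65
s − a = 8.95, s − b = 4.55, s − c = 3.15
s(s−a)(s−b)(s−c) = 16.65·8.95·4.55·3.15 ≈ 2135.79
Area = √2135.79 ≈ 46.2146

Area = 46.21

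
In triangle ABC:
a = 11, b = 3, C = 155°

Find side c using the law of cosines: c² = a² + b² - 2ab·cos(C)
c² = 11² + 3² − 2·11·3·cos(155°)
cos(155°) ≈ -0.906308
c² ≈ 121 + 9 − 66·(-0.906308) ≈ 130 + 59.8163 ≈ 189.816
c ≈ √189.816 ≈ 13.7774

c = 13.78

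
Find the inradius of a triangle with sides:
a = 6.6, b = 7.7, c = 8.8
r = Area/s where s is the semi-perimeter.
s = (6.6 + 7.7 + 8.8)/2 = 23.1/2 = 11.55
Area = √(s(s−a)(s−b)(s−c)) = √(11.55·4.95·3.85·2.75) ≈ √605.314 ≈ 24.6031
r ≈ 24.6031/11.55 ≈ 2.13014

r = 2.13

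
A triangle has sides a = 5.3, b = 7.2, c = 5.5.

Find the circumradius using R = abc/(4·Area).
First find the area with Heron's formula.
s = (5.3 + 7.2 + 5.5)/2 = 9
Area = √(s(s−a)(s−b)(s−c)) = √(9·3.7·1.8·3.5) ≈ √209.79 ≈ 14.4841
abc = 5.3·7.2·5.5 = 209.88
R = abc/(4·Area) ≈ 209.88/(4·14.4841) = 209.88/57.9365 ≈ 3.62259

R = 3.623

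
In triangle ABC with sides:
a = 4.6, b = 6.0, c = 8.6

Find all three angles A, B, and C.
Law of cosines for each angle (a² = 21.16, b² = 36, c² = 73.96):
cos(A) = (b² + c² − a²)/(2bc) = (36 + 73.96 − 21.16)/(2·6.0·8.6) = 88.8/103.2 ≈ 0.860465  ⇒  A ≈ 30.6312°
cos(B) = (a² + c² − b²)/(2ac) = (21.16 + 73.96 − 36)/(2·4.6·8.6) = 59.12/79.12 ≈ 0.747219  ⇒  B ≈ 41.6499°
cos(C) = (a² + b² − c²)/(2ab) = (21.16 + 36 − 73.96)/(2·4.6·6.0) = -16.8/55.2 ≈ -0.304348  ⇒  C ≈ 107.719°
Check: A + B + C ≈ 180°

A = 30.63°, B = 41.65°, C = 107.7°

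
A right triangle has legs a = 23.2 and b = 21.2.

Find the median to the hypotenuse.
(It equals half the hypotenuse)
Hypotenuse c = √(a² + b²) = √(538.24 + 449.44) = √987.68 ≈ 31.4274
Median to hypotenuse = c/2 ≈ 31.4274/2 ≈ 15.7137

Median = 15.71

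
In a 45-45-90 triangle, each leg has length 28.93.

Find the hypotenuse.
In a 45-45-90 triangle the sides are in ratio 1 : 1 : √2, so hypotenuse = leg·√2.
Hypotenuse = 28.93·√2 ≈ 28.93·1.41421 ≈ 40.9132

Hypotenuse = 28.93√2 = 40.91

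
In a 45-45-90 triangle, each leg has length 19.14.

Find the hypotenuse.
In a 45-45-90 triangle the sides are in ratio 1 : 1 : √2, so hypotenuse = leg·√2.
Hypotenuse = 19.14·√2 ≈ 19.14·1.41421 ≈ 27.068

Hypotenuse = 19.14√2 = 27.07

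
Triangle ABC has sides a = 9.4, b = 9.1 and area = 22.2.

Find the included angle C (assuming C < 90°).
Area = ½·a·b·sin(C)  ⇒  sin(C) = 2·Area/(a·b) = 2·22.2/(9.4·9.1) = 44.4/85.54 ≈ 0.519055
C = arcsin(0.519055) ≈ 31.2689° (taking the acute solution since C < 90°)

C = 31.27°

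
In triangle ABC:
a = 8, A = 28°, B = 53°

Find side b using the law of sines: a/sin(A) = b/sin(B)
a/sin(A) = b/sin(B)  ⇒  b = a·sin(B)/sin(A) = 8·sin(53°)/sin(28°)
sin(53°) ≈ 0.798636, sin(28°) ≈ 0.469472
b ≈ 8·0.798636/0.469472 ≈ 6.38908/0.469472 ≈ 13.6091

b = 13.61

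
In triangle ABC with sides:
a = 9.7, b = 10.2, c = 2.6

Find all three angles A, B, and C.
Law of cosines for each angle (a² = 94.09, b² = 104.04, c² = 6.76):
cos(A) = (b² + c² − a²)/(2bc) = (104.04 + 6.76 − 94.09)/(2·10.2·2.6) = 16.71/53.04 ≈ 0.315045  ⇒  A ≈ 71.6365°
cos(B) = (a² + c² − b²)/(2ac) = (94.09 + 6.76 − 104.04)/(2·9.7·2.6) = -3.19/50.44 ≈ -0.0632435  ⇒  B ≈ 93.626°
cos(C) = (a² + b² − c²)/(2ab) = (94.09 + 104.04 − 6.76)/(2·9.7·10.2) = 191.37/197.88 ≈ 0.967101  ⇒  C ≈ 14.7375°
Check: A + B + C ≈ 180°

A = 71.64°, B = 93.63°, C = 14.74°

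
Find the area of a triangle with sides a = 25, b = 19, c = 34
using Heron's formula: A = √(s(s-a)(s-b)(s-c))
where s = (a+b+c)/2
s = (25 + 19 + 34)/2 = 78/2 = 39
s − a = 14, s − b = 20, s − c = 5
s(s−a)(s−b)(s−c) = 39·14·20·5 = 54600
Area = √54600 ≈ 233.666

s = 39.0, Area = 233.7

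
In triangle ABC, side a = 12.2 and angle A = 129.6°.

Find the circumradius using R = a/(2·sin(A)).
R = a/(2·sin(A)) = 12.2/(2·sin(129.6°))
sin(129.6°) ≈ 0.770513
R ≈ 12.2/(2·0.770513) = 12.2/1.54103 ≈ 7.9168

R = 7.917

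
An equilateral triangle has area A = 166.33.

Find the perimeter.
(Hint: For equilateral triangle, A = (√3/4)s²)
A = (√3/4)s²  ⇒  s² = 4A/√3 = 4·166.33/√3 = 665.32/1.73205 ≈ 384.123
s ≈ √384.123 ≈ 19.599
Perimeter = 3s ≈ 3·19.599 ≈ 58.7971

Perimeter = 58.8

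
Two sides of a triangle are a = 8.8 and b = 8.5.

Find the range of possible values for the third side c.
Triangle inequality: |a − b| < c < a + b
|a − b| = |8.8 − 8.5| = 0.3
a + b = 8.8 + 8.5 = 17.3

0.3 < c < 17.3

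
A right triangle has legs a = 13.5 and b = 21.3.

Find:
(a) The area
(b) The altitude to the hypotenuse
(a) The legs are perpendicular, so Area = ½·a·b = ½·13.5·21.3 = ½·287.55 = 143.775
(b) Hypotenuse c = √(a² + b²) = √(182.25 + 453.69) = √635.94 ≈ 25.2179
    Area = ½·c·h_c  ⇒  h_c = 2·Area/c = 287.55/25.2179 ≈ 11.4026

Area = 143.775, h_c = 11.4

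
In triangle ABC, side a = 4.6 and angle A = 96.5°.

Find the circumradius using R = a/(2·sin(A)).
R = a/(2·sin(A)) = 4.6/(2·sin(96.5°))
sin(96.5°) ≈ 0.993572
R ≈ 4.6/(2·0.993572) = 4.6/1.98714 ≈ 2.31488

R = 2.315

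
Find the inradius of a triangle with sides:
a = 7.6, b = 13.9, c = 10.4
r = Area/s where s is the semi-perimeter.
s = (7.6 + 13.9 + 10.4)/2 = 31.9/2 = 15.95
Area = √(s(s−a)(s−b)(s−c)) = √(15.95·8.35·2.05·5.55) ≈ √1515.28 ≈ 38.9266
r ≈ 38.9266/15.95 ≈ 2.44054

r = 2.441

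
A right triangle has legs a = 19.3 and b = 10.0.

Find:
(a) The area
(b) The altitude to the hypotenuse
(a) The legs are perpendicular, so Area = ½·a·b = ½·19.3·10.0 = ½·193 = 96.5
(b) Hypotenuse c = √(a² + b²) = √(372.49 + 100) = √472.49 ≈ 21.7368
    Area = ½·c·h_c  ⇒  h_c = 2·Area/c = 193/21.7368 ≈ 8.87894

Area = 96.5, h_c = 8.879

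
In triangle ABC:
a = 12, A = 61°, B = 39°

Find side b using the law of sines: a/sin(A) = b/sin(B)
a/sin(A) = b/sin(B)  ⇒  b = a·sin(B)/sin(A) = 12·sin(39°)/sin(61°)
sin(39°) ≈ 0.62932, sin(61°) ≈ 0.87462
b ≈ 12·0.62932/0.87462 ≈ 7.55184/0.87462 ≈ 8.63443

b = 8.634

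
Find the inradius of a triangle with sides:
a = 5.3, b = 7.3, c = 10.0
r = Area/s where s is the semi-perimeter.
s = (5.3 + 7.3 + 10.0)/2 = 22.6/2 = 11.3
Area = √(s(s−a)(s−b)(s−c)) = √(11.3·6·4·1.3) ≈ √352.56 ≈ 18.7766
r ≈ 18.7766/11.3 ≈ 1.66164

r = 1.662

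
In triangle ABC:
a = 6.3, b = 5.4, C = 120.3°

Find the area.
Two sides and the included angle (SAS): A = ½·a·b·sin(C) = ½·6.3·5.4·sin(120.3°)
sin(120.3°) ≈ 0.863396
A ≈ ½·34.02·0.863396 = 17.01·0.863396 ≈ 14.6864

Area = 14.69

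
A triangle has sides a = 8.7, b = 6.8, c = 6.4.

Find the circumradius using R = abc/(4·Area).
First find the area with Heron's formula.
s = (8.7 + 6.8 + 6.4)/2 = 10.95
Area = √(s(s−a)(s−b)(s−c)) = √(10.95·2.25·4.15·4.55) ≈ √465.218 ≈ 21.5689
abc = 8.7·6.8·6.4 = 378.624
R = abc/(4·Area) ≈ 378.624/(4·21.5689) = 378.624/86.2756 ≈ 4.38854

R = 4.389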